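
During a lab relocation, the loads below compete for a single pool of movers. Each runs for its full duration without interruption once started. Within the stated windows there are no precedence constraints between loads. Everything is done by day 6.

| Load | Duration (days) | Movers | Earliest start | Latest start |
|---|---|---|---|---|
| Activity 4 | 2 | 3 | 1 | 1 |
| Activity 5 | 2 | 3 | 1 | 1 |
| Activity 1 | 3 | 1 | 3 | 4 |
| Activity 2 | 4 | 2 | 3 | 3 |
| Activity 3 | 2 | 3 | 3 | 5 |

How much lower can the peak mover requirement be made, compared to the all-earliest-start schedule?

0

Early-start peak: d1:6  d2:6  d3:6  d4:6  d5:3  d6:2 ⇒ 6.
Leveled (Activity 4@1, Activity 5@1, Activity 1@3, Activity 2@3, Activity 3@3): d1:6  d2:6  d3:6  d4:6  d5:3  d6:2 ⇒ 6.
Reduction 6 − 6 = 0.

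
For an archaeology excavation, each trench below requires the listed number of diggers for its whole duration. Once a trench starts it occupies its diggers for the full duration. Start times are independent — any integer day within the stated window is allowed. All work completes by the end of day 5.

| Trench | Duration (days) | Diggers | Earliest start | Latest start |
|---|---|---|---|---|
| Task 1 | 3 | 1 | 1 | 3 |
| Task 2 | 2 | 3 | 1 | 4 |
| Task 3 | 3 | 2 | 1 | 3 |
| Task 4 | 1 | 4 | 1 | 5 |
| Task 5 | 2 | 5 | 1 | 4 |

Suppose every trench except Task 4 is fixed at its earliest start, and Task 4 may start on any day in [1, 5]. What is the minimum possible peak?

11

Task 4@1: d1:15  d2:11  d3:3  d4:0  d5:0 → peak 15
Task 4@2: d1:11  d2:15  d3:3  d4:0  d5:0 → peak 15
Task 4@3: d1:11  d2:11  d3:7  d4:0  d5:0 → peak 11
Task 4@4: d1:11  d2:11  d3:3  d4:4  d5:0 → peak 11
Task 4@5: d1:11  d2:11  d3:3  d4:0  d5:4 → peak 11
Best is Task 4@3, peak 11.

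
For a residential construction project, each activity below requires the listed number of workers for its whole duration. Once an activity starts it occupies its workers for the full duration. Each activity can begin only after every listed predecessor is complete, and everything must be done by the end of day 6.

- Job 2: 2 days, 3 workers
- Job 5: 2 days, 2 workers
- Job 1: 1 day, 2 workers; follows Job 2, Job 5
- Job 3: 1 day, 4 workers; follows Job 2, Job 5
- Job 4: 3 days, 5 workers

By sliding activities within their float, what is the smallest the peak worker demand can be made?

Early-start (Job 2@1, Job 5@1, Job 1@3, Job 3@3, Job 4@1) gives peak 11: d1:10  d2:10  d3:11  d4:0  d5:0  d6:0.
Shift Job 4→4.
Schedule Job 2@1, Job 5@1, Job 1@3, Job 3@3, Job 4@4: d1:5  d2:5  d3:6  d4:5  d5:5  d6:5 — peak 6.
Total worker-days = 31 over 6 days ⇒ peak ≥ ⌈31/6⌉ = 6, so 6 is optimal.

6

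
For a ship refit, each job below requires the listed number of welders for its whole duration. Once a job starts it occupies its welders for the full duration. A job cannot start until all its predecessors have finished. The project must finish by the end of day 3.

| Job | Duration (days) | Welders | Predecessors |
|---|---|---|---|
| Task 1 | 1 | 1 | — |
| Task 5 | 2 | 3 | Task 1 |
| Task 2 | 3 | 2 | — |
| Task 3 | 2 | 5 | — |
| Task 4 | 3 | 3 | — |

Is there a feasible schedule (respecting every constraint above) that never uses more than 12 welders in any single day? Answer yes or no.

The minimum achievable peak is 13; 12 < 13, so no feasible schedule stays within the cap.

no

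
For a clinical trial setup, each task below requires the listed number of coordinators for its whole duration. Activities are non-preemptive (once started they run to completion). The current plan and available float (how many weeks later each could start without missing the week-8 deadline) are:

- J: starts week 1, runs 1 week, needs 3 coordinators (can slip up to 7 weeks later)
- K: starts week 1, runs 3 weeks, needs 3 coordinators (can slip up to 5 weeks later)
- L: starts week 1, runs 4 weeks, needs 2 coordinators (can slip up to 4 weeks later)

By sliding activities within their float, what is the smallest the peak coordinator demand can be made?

Early-start (J@1, K@1, L@1) gives peak 8: w1:8  w2:5  w3:5  w4:2  w5:0  w6:0  w7:0  w8:0.
Shift K→2, L→5.
Schedule J@1, K@2, L@5: w1:3  w2:3  w3:3  w4:3  w5:2  w6:2  w7:2  w8:2 — peak 3.
Total coordinator-weeks = 20 over 8 weeks ⇒ peak ≥ ⌈20/8⌉ = 3, so 3 is optimal.

3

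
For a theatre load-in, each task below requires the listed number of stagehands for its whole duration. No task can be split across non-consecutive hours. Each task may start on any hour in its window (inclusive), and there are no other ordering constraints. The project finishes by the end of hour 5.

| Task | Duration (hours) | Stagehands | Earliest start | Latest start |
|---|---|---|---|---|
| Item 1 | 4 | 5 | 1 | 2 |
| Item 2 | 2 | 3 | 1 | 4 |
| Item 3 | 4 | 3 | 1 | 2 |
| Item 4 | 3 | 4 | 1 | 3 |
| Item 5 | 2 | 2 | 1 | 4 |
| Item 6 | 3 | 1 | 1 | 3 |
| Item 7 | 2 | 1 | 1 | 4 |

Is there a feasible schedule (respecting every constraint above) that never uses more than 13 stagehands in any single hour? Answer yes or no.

The minimum achievable peak is 14; 13 < 14, so no feasible schedule stays within the cap.

no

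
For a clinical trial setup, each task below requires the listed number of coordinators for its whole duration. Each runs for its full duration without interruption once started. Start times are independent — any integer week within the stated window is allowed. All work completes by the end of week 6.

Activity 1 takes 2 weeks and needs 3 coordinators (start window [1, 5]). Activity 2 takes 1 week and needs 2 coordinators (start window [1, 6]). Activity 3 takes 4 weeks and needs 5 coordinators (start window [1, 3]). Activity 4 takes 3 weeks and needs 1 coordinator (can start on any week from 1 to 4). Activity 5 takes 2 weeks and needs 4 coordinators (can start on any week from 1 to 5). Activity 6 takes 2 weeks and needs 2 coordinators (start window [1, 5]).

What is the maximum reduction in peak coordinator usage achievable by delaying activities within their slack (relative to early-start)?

9

Early-start peak: w1:17  w2:15  w3:6  w4:5  w5:0  w6:0 ⇒ 17.
Leveled (Activity 1@1, Activity 2@3, Activity 3@1, Activity 4@3, Activity 5@5, Activity 6@4): w1:8  w2:8  w3:8  w4:8  w5:7  w6:4 ⇒ 8.
Reduction 17 − 8 = 9.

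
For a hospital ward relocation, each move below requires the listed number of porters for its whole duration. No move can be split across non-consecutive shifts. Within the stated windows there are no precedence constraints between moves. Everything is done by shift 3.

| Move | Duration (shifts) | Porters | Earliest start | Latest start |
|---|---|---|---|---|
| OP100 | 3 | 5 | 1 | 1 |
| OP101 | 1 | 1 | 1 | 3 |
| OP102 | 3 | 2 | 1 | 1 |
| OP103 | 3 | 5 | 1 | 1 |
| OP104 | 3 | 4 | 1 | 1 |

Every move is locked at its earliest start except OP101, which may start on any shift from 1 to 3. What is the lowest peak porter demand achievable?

17

OP101@1: s1:17  s2:16  s3:16 → peak 17
OP101@2: s1:16  s2:17  s3:16 → peak 17
OP101@3: s1:16  s2:16  s3:17 → peak 17
Best is OP101@1, peak 17.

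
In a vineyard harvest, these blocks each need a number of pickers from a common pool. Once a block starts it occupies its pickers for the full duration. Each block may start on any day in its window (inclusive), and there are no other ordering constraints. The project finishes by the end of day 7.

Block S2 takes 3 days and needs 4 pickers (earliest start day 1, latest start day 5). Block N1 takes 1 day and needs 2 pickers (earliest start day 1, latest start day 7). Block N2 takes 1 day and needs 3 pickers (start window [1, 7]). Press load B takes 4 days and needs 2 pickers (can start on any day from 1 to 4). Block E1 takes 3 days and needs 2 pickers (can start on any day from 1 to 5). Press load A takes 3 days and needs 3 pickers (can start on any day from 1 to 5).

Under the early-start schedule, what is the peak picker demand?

16

Early-start schedule: Block S2@1, Block N1@1, Block N2@1, Press load B@1, Block E1@1, Press load A@1.
Load per day: day 1: 16, day 2: 11, day 3: 11, day 4: 2, day 5: 0, day 6: 0, day 7: 0.
Peak is 16.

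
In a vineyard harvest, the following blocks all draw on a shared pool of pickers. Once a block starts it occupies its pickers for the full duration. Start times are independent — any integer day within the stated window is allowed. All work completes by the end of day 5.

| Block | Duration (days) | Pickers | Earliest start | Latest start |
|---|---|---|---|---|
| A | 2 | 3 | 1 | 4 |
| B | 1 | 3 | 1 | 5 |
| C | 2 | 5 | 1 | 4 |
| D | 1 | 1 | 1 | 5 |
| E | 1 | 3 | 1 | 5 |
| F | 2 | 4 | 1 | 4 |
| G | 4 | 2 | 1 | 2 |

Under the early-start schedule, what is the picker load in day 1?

At early start, day 1 has: A, B, C, D, E, F, G.
Demand: 3 + 3 + 5 + 1 + 3 + 4 + 2 = 21.

21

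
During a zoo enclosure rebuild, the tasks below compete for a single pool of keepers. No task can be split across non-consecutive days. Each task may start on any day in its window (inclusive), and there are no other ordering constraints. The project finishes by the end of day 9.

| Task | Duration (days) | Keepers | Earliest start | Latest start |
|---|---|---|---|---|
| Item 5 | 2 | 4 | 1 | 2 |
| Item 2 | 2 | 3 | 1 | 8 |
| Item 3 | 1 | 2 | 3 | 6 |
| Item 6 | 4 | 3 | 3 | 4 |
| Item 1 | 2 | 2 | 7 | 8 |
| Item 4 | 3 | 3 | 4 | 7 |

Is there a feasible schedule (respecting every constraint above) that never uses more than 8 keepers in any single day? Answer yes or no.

Schedule Item 5@1, Item 2@3, Item 3@3, Item 6@4, Item 1@8, Item 4@5: d1:4  d2:4  d3:5  d4:6  d5:6  d6:6  d7:6  d8:2  d9:2 — peak 6 ≤ 8.

yes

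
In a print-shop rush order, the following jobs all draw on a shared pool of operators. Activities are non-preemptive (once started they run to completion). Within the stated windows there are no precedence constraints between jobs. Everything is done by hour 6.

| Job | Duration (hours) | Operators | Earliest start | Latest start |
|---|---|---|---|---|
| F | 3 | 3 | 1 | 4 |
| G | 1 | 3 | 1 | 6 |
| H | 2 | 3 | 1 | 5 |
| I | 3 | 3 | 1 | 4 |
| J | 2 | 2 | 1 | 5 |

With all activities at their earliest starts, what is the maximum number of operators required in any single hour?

14

Early-start schedule: F@1, G@1, H@1, I@1, J@1.
Load per hour: hour 1: 14, hour 2: 11, hour 3: 6, hour 4: 0, hour 5: 0, hour 6: 0.
Peak is 14.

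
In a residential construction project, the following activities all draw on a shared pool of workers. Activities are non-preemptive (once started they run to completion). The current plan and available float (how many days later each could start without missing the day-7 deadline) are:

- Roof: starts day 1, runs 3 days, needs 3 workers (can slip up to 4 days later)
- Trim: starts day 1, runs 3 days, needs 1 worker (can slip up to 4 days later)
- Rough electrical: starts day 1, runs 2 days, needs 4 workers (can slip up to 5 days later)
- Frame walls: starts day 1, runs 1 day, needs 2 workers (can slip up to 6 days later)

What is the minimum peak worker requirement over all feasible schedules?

4

Early-start (Roof@1, Trim@1, Rough electrical@1, Frame walls@1) gives peak 10: d1:10  d2:8  d3:4  d4:0  d5:0  d6:0  d7:0.
Shift Rough electrical→4, Frame walls→6.
Schedule Roof@1, Trim@1, Rough electrical@4, Frame walls@6: d1:4  d2:4  d3:4  d4:4  d5:4  d6:2  d7:0 — peak 4.
Total worker-days = 22 over 7 days ⇒ peak ≥ ⌈22/7⌉ = 4, so 4 is optimal.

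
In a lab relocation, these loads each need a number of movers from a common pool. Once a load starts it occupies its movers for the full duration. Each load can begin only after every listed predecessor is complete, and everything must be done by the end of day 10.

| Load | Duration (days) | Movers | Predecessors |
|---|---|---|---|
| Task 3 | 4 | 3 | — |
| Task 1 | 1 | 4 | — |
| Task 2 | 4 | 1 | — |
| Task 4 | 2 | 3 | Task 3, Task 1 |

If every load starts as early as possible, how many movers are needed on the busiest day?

8

Early-start schedule: Task 3@1, Task 1@1, Task 2@1, Task 4@5.
Load per day: day 1: 8, day 2: 4, day 3: 4, day 4: 4, day 5: 3, day 6: 3, day 7: 0, day 8: 0, day 9: 0, day 10: 0.
Peak is 8.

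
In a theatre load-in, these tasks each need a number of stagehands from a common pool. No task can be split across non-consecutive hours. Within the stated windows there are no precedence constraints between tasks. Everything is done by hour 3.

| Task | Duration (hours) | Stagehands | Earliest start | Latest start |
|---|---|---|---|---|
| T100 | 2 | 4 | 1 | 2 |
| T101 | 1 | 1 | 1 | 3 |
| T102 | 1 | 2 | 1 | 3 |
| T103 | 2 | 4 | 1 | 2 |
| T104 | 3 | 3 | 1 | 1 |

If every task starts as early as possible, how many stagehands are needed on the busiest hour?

Early-start schedule: T100@1, T101@1, T102@1, T103@1, T104@1.
Load per hour: hour 1: 14, hour 2: 11, hour 3: 3.
Peak is 14.

14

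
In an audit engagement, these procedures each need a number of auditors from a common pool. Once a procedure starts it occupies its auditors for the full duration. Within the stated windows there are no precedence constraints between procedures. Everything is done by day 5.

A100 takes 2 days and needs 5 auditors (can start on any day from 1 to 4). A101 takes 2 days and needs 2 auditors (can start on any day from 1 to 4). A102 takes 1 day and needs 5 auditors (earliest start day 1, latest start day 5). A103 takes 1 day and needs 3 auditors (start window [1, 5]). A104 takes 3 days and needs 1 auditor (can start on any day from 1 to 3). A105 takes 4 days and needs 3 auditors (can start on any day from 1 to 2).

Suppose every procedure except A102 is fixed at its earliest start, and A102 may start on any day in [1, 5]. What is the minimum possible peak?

A102@1: d1:19  d2:11  d3:4  d4:3  d5:0 → peak 19
A102@2: d1:14  d2:16  d3:4  d4:3  d5:0 → peak 16
A102@3: d1:14  d2:11  d3:9  d4:3  d5:0 → peak 14
A102@4: d1:14  d2:11  d3:4  d4:8  d5:0 → peak 14
A102@5: d1:14  d2:11  d3:4  d4:3  d5:5 → peak 14
Best is A102@3, peak 14.

14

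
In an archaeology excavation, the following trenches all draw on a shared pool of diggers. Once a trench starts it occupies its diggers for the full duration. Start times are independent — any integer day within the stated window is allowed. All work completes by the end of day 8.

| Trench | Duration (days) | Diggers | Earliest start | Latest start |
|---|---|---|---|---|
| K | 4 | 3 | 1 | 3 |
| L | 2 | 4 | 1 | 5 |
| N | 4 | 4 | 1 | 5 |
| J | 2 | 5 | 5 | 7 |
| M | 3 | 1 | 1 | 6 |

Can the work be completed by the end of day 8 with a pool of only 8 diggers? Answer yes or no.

Schedule K@1, L@1, N@3, J@7, M@5: d1:7  d2:7  d3:7  d4:7  d5:5  d6:5  d7:6  d8:5 — peak 7 ≤ 8.

yes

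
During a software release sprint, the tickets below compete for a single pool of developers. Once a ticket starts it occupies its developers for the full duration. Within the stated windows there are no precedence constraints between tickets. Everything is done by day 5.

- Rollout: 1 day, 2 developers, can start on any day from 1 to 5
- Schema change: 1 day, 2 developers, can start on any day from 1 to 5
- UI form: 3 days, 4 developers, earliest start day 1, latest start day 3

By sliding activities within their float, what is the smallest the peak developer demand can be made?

4

Early-start (Rollout@1, Schema change@1, UI form@1) gives peak 8: d1:8  d2:4  d3:4  d4:0  d5:0.
Shift UI form→2.
Schedule Rollout@1, Schema change@1, UI form@2: d1:4  d2:4  d3:4  d4:4  d5:0 — peak 4.
Total developer-days = 16 over 5 days ⇒ peak ≥ ⌈16/5⌉ = 4, so 4 is optimal.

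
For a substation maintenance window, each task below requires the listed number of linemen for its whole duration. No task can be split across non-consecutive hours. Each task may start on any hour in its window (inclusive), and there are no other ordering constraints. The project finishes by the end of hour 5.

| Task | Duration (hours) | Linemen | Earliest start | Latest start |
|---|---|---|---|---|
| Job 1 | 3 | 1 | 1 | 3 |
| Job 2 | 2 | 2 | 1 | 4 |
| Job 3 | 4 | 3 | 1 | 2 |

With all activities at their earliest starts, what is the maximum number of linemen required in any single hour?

6

Early-start schedule: Job 1@1, Job 2@1, Job 3@1.
Load per hour: hour 1: 6, hour 2: 6, hour 3: 4, hour 4: 3, hour 5: 0.
Peak is 6.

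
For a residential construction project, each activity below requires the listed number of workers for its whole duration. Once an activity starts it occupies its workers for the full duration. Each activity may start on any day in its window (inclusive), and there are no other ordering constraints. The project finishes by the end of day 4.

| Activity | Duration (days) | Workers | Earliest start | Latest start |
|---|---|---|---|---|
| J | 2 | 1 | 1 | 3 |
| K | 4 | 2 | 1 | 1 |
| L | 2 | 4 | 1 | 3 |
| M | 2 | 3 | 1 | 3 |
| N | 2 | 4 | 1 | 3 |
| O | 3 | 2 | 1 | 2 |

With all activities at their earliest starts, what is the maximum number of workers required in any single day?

Early-start schedule: J@1, K@1, L@1, M@1, N@1, O@1.
Load per day: day 1: 16, day 2: 16, day 3: 4, day 4: 2.
Peak is 16.

16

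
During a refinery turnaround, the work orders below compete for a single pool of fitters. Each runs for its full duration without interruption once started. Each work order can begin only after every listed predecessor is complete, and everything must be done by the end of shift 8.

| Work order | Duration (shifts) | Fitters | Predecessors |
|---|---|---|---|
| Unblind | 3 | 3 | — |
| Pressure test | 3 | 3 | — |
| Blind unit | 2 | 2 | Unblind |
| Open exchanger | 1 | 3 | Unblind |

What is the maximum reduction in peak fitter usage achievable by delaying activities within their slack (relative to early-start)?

1

Early-start peak: s1:6  s2:6  s3:6  s4:5  s5:2  s6:0  s7:0  s8:0 ⇒ 6.
Leveled (Unblind@1, Pressure test@4, Blind unit@4, Open exchanger@7): s1:3  s2:3  s3:3  s4:5  s5:5  s6:3  s7:3  s8:0 ⇒ 5.
Reduction 6 − 5 = 1.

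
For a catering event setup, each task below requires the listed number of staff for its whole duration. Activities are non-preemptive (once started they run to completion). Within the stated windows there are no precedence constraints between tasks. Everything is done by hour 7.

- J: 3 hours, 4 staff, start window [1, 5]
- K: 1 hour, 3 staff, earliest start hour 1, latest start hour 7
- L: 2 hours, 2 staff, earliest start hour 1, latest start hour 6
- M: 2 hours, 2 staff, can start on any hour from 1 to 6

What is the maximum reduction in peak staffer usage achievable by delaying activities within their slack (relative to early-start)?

Early-start peak: h1:11  h2:8  h3:4  h4:0  h5:0  h6:0  h7:0 ⇒ 11.
Leveled (J@1, K@4, L@5, M@5): h1:4  h2:4  h3:4  h4:3  h5:4  h6:4  h7:0 ⇒ 4.
Reduction 11 − 4 = 7.

7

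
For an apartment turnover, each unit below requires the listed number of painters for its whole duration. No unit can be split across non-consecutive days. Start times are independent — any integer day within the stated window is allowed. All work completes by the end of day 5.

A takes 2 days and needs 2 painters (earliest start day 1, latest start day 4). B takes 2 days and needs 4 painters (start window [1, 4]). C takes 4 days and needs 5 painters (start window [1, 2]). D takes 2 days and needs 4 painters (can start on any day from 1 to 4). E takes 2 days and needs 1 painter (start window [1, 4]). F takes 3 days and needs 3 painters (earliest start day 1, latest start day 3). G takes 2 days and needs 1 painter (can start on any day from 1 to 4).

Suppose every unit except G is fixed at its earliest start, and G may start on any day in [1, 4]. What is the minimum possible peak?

19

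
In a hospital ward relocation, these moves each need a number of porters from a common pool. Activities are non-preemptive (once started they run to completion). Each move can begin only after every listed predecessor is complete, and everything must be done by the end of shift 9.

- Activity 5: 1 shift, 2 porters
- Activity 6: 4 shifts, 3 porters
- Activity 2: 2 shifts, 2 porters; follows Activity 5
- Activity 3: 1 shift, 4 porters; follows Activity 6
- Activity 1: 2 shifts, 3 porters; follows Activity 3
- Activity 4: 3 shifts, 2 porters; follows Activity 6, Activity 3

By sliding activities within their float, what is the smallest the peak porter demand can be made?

Schedule Activity 5@1, Activity 6@1, Activity 2@2, Activity 3@5, Activity 1@6, Activity 4@6: s1:5  s2:5  s3:5  s4:3  s5:4  s6:5  s7:5  s8:2  s9:0 — peak 5.

5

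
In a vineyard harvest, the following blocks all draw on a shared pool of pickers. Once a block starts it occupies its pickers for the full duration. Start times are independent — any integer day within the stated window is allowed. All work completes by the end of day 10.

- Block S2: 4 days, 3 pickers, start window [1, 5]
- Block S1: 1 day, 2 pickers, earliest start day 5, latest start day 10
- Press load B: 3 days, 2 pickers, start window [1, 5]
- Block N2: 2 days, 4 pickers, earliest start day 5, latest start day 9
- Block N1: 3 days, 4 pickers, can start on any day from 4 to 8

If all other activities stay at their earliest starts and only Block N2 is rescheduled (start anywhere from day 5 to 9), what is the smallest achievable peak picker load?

7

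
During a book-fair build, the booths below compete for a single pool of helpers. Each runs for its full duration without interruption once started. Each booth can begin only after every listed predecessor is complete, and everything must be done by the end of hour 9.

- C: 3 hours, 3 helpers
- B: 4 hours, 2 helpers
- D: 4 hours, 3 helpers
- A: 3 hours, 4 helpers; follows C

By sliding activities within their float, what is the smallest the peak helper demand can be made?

6

Early-start (C@1, B@1, D@1, A@4) gives peak 9: h1:8  h2:8  h3:8  h4:9  h5:4  h6:4  h7:0  h8:0  h9:0.
Shift B→4, A→5.
Schedule C@1, B@4, D@1, A@5: h1:6  h2:6  h3:6  h4:5  h5:6  h6:6  h7:6  h8:0  h9:0 — peak 6.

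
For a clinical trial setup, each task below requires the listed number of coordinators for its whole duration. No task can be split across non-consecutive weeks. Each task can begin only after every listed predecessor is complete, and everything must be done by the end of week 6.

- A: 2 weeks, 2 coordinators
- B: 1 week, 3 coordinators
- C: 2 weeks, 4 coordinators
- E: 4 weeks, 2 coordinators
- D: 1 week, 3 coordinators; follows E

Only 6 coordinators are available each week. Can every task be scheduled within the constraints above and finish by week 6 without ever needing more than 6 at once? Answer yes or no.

yes

Schedule A@1, B@1, C@3, E@2, D@6: w1:5  w2:4  w3:6  w4:6  w5:2  w6:3 — peak 6 ≤ 6.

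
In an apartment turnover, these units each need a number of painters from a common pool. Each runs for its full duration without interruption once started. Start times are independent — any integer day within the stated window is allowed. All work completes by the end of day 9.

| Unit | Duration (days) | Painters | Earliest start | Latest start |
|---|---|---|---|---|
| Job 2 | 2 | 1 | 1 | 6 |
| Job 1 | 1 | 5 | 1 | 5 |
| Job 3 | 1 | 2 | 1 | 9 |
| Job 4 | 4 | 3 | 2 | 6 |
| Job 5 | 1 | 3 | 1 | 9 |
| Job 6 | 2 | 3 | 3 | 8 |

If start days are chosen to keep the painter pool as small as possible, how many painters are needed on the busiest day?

Early-start (Job 2@1, Job 1@1, Job 3@1, Job 4@2, Job 5@1, Job 6@3) gives peak 11: d1:11  d2:4  d3:6  d4:6  d5:3  d6:0  d7:0  d8:0  d9:0.
Shift Job 1→3, Job 4→4, Job 5→2, Job 6→8.
Schedule Job 2@1, Job 1@3, Job 3@1, Job 4@4, Job 5@2, Job 6@8: d1:3  d2:4  d3:5  d4:3  d5:3  d6:3  d7:3  d8:3  d9:3 — peak 5.

5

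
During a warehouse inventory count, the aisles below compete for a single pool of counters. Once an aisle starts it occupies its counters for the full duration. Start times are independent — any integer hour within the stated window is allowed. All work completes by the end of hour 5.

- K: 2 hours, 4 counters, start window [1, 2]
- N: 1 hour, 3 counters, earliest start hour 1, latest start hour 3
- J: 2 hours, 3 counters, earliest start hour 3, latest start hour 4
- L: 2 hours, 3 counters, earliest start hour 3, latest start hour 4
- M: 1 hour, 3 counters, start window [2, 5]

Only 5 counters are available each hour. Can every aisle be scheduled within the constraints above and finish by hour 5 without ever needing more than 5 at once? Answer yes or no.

Total counter-hours = 26; over 5 hours the average is 26/5 > 5, so some hour must exceed 5.

no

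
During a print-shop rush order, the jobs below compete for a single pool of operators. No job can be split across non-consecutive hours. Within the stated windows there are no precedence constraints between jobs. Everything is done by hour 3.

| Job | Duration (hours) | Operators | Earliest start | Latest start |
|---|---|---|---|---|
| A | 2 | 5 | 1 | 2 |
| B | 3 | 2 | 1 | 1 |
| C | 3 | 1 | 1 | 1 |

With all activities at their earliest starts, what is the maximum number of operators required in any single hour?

8

Early-start schedule: A@1, B@1, C@1.
Load per hour: hour 1: 8, hour 2: 8, hour 3: 3.
Peak is 8.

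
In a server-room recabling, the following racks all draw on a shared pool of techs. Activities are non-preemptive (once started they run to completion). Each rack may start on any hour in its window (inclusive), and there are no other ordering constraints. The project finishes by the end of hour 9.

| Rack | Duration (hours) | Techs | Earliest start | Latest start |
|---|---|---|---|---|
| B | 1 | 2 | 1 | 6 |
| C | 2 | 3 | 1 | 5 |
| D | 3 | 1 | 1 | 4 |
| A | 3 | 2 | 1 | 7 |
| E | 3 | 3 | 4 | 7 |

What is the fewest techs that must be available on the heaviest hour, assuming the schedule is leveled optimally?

3

Early-start (B@1, C@1, D@1, A@1, E@4) gives peak 8: h1:8  h2:6  h3:3  h4:3  h5:3  h6:3  h7:0  h8:0  h9:0.
Shift C→2, D→4, A→4, E→7.
Schedule B@1, C@2, D@4, A@4, E@7: h1:2  h2:3  h3:3  h4:3  h5:3  h6:3  h7:3  h8:3  h9:3 — peak 3.
Total tech-hours = 26 over 9 hours ⇒ peak ≥ ⌈26/9⌉ = 3, so 3 is optimal.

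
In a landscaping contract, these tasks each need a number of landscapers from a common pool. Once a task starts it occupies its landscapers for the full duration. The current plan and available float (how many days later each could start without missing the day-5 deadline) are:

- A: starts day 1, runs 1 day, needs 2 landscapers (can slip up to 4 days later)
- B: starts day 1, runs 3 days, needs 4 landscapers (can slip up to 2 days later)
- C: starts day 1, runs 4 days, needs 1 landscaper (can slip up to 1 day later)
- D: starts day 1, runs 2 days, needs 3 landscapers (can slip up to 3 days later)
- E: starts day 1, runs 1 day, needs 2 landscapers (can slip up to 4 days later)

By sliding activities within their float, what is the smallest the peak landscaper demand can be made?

6

Early-start (A@1, B@1, C@1, D@1, E@1) gives peak 12: d1:12  d2:8  d3:5  d4:1  d5:0.
Shift C→2, D→4, E→4.
Schedule A@1, B@1, C@2, D@4, E@4: d1:6  d2:5  d3:5  d4:6  d5:4 — peak 6.
Total landscaper-days = 26 over 5 days ⇒ peak ≥ ⌈26/5⌉ = 6, so 6 is optimal.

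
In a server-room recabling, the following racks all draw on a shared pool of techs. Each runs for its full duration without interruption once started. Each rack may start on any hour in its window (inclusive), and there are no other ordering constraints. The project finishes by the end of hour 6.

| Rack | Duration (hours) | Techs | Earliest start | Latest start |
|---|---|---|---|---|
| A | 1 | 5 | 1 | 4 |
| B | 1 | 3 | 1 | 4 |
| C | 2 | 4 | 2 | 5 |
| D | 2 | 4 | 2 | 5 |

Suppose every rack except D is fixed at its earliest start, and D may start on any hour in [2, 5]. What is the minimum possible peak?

D@2: h1:8  h2:8  h3:8  h4:0  h5:0  h6:0 → peak 8
D@3: h1:8  h2:4  h3:8  h4:4  h5:0  h6:0 → peak 8
D@4: h1:8  h2:4  h3:4  h4:4  h5:4  h6:0 → peak 8
D@5: h1:8  h2:4  h3:4  h4:0  h5:4  h6:4 → peak 8
Best is D@2, peak 8.

8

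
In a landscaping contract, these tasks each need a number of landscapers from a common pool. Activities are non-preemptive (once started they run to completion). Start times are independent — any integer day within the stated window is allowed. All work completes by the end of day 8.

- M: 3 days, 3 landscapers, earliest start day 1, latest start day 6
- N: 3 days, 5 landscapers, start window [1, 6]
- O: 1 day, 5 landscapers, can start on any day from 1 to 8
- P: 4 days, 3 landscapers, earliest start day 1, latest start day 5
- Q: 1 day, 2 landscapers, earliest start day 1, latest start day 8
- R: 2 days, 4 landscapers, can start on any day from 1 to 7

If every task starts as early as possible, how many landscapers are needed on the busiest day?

22

Early-start schedule: M@1, N@1, O@1, P@1, Q@1, R@1.
Load per day: day 1: 22, day 2: 15, day 3: 11, day 4: 3, day 5: 0, day 6: 0, day 7: 0, day 8: 0.
Peak is 22.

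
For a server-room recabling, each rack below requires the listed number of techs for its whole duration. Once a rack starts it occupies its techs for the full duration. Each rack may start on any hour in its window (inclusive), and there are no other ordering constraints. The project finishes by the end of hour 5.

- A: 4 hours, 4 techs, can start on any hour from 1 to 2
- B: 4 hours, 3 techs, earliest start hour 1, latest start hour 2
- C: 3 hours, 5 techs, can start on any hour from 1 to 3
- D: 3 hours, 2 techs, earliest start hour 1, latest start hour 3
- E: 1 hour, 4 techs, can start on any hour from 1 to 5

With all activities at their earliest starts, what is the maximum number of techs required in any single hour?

Early-start schedule: A@1, B@1, C@1, D@1, E@1.
Load per hour: hour 1: 18, hour 2: 14, hour 3: 14, hour 4: 7, hour 5: 0.
Peak is 18.

18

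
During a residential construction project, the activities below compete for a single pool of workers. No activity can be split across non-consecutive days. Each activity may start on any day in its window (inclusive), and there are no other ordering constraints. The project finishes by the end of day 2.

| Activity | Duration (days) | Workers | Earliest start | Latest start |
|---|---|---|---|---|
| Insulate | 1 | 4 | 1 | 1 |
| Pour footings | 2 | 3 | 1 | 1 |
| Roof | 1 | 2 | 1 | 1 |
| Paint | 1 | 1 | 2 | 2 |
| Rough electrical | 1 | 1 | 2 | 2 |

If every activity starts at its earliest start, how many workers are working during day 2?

At early start, day 2 has: Pour footings, Paint, Rough electrical.
Demand: 3 + 1 + 1 = 5.

5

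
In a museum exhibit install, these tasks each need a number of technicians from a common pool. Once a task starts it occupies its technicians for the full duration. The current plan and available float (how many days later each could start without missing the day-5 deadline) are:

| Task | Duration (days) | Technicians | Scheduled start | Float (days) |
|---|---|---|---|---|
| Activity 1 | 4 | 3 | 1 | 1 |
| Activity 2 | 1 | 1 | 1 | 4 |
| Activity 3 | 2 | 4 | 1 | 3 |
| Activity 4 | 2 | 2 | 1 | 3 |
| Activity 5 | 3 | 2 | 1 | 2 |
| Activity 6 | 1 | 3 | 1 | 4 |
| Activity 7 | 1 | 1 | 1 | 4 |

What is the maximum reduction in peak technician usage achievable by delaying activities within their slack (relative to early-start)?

9

Early-start peak: d1:16  d2:11  d3:5  d4:3  d5:0 ⇒ 16.
Leveled (Activity 1@1, Activity 2@1, Activity 3@4, Activity 4@2, Activity 5@1, Activity 6@5, Activity 7@1): d1:7  d2:7  d3:7  d4:7  d5:7 ⇒ 7.
Reduction 16 − 7 = 9.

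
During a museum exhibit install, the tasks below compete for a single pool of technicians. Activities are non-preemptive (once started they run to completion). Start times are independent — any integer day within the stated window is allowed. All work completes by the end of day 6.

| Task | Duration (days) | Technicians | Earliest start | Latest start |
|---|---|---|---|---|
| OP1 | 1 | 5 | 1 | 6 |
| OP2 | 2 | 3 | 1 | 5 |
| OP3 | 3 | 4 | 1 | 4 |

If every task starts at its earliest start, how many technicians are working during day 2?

7

At early start, day 2 has: OP2, OP3.
Demand: 3 + 4 = 7.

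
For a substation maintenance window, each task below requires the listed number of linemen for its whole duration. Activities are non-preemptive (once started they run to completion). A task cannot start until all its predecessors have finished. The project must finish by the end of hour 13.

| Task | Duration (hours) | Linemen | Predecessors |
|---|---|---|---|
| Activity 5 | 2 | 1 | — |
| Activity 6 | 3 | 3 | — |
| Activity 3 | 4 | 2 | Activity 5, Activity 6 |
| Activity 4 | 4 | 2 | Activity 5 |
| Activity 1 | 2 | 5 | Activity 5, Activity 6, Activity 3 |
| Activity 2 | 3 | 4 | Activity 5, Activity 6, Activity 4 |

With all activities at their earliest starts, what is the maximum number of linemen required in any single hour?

9

Early-start schedule: Activity 5@1, Activity 6@1, Activity 3@4, Activity 4@3, Activity 1@8, Activity 2@7.
Load per hour: hour 1: 4, hour 2: 4, hour 3: 5, hour 4: 4, hour 5: 4, hour 6: 4, hour 7: 6, hour 8: 9, hour 9: 9, hour 10: 0, hour 11: 0, hour 12: 0, hour 13: 0.
Peak is 9.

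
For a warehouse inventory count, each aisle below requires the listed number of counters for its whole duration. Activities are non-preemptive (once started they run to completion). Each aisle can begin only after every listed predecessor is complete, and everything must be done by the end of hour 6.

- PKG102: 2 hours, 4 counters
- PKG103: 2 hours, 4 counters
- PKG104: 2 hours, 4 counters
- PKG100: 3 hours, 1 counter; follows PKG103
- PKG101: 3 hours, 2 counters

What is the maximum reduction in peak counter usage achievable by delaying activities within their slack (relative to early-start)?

Early-start peak: h1:14  h2:14  h3:3  h4:1  h5:1  h6:0 ⇒ 14.
Leveled (PKG102@3, PKG103@1, PKG104@5, PKG100@4, PKG101@1): h1:6  h2:6  h3:6  h4:5  h5:5  h6:5 ⇒ 6.
Reduction 14 − 6 = 8.

8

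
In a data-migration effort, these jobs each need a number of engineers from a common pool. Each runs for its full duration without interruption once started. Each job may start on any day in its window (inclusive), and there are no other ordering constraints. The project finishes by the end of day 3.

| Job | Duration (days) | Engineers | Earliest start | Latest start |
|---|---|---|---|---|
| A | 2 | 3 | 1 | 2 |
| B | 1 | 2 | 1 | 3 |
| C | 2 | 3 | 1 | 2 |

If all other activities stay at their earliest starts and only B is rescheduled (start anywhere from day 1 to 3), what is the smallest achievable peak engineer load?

6

B@1: d1:8  d2:6  d3:0 → peak 8
B@2: d1:6  d2:8  d3:0 → peak 8
B@3: d1:6  d2:6  d3:2 → peak 6
Best is B@3, peak 6.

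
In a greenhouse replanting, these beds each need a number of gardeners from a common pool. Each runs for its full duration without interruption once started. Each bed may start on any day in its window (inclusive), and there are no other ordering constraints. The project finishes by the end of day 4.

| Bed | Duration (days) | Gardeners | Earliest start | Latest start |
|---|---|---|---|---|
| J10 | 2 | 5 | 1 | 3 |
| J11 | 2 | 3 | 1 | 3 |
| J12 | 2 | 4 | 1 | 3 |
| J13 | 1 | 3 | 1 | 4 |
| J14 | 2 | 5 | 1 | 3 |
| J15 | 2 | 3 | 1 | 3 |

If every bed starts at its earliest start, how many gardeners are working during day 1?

At early start, day 1 has: J10, J11, J12, J13, J14, J15.
Demand: 5 + 3 + 4 + 3 + 5 + 3 = 23.

23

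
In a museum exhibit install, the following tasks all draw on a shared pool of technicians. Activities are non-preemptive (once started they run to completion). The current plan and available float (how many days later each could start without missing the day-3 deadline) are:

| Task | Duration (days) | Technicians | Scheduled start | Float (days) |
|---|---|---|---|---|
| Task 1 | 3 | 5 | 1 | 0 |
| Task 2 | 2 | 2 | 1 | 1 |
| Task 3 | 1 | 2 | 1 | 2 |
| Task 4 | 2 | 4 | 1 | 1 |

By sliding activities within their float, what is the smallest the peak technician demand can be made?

11

Early-start (Task 1@1, Task 2@1, Task 3@1, Task 4@1) gives peak 13: d1:13  d2:11  d3:5.
Shift Task 4→2.
Schedule Task 1@1, Task 2@1, Task 3@1, Task 4@2: d1:9  d2:11  d3:9 — peak 11.
No arrangement of the 12 feasible schedules does better.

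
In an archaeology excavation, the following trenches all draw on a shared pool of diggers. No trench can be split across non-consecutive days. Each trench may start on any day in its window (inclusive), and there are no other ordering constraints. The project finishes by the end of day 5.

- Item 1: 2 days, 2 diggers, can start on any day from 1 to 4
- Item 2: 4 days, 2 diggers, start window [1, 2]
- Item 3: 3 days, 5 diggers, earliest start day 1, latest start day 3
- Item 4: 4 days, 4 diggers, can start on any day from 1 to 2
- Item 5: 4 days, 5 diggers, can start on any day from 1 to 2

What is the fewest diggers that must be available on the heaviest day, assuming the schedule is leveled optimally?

16

Early-start (Item 1@1, Item 2@1, Item 3@1, Item 4@1, Item 5@1) gives peak 18: d1:18  d2:18  d3:16  d4:11  d5:0.
Shift Item 3→3.
Schedule Item 1@1, Item 2@1, Item 3@3, Item 4@1, Item 5@1: d1:13  d2:13  d3:16  d4:16  d5:5 — peak 16.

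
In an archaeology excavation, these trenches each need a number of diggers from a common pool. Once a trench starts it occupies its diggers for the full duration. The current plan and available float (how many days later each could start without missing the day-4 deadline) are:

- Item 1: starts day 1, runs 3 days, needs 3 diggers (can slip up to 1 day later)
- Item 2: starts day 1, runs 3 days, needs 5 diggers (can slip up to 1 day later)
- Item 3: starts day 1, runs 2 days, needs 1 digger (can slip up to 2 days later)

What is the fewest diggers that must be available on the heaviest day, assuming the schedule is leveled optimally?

Schedule Item 1@1, Item 2@1, Item 3@1: d1:9  d2:9  d3:8  d4:0 — peak 9.
No arrangement of the 12 feasible schedules does better.

9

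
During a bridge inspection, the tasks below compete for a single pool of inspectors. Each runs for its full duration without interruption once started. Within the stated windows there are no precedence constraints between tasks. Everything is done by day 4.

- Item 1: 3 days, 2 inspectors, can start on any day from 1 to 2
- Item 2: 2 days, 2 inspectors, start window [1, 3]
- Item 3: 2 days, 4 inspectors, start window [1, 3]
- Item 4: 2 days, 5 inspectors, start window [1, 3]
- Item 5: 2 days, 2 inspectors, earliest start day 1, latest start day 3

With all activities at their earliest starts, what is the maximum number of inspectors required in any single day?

15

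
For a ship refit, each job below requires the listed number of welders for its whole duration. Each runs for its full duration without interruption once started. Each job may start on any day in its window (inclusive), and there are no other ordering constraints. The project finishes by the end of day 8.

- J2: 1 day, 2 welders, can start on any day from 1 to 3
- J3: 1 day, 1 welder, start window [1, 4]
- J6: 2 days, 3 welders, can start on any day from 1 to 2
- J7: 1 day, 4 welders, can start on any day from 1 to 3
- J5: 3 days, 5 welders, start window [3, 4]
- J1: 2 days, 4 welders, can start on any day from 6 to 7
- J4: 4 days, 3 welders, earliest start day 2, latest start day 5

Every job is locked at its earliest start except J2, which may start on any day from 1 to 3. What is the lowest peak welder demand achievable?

8

J2@1: d1:10  d2:6  d3:8  d4:8  d5:8  d6:4  d7:4  d8:0 → peak 10
J2@2: d1:8  d2:8  d3:8  d4:8  d5:8  d6:4  d7:4  d8:0 → peak 8
J2@3: d1:8  d2:6  d3:10  d4:8  d5:8  d6:4  d7:4  d8:0 → peak 10
Best is J2@2, peak 8.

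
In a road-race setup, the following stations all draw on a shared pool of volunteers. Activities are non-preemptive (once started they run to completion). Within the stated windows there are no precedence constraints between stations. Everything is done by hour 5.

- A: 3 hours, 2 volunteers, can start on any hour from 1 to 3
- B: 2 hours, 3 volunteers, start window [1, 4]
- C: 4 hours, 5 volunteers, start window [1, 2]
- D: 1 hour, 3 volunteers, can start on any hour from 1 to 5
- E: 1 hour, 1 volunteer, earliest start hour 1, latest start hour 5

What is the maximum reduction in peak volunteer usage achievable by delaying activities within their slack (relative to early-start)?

Early-start peak: h1:14  h2:10  h3:7  h4:5  h5:0 ⇒ 14.
Leveled (A@1, B@4, C@1, D@5, E@1): h1:8  h2:7  h3:7  h4:8  h5:6 ⇒ 8.
Reduction 14 − 8 = 6.

6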